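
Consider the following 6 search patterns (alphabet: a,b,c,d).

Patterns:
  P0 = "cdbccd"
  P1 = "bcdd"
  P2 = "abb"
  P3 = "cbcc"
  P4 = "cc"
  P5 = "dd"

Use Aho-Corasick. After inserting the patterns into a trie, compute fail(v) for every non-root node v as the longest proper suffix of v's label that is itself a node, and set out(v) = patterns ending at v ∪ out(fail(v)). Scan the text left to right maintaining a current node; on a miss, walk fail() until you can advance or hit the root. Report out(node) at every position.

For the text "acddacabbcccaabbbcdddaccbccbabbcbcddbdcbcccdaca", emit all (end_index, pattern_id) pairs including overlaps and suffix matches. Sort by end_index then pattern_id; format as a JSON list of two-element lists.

Construct AC machine:
Trie nodes:
  n0 'ε': a→11 b→7 c→1 d→18
  n1 'c': b→14 c→17 d→2
  n2 'cd': b→3
  n3 'cdb': c→4
  n4 'cdbc': c→5
  n5 'cdbcc': d→6
  n6 'cdbccd': ·  [P0 ends]
  n7 'b': c→8
  n8 'bc': d→9
  n9 'bcd': d→10
  n10 'bcdd': ·  [P1 ends]
  n11 'a': b→12
  n12 'ab': b→13
  n13 'abb': ·  [P2 ends]
  n14 'cb': c→15
  n15 'cbc': c→16
  n16 'cbcc': ·  [P3 ends]
  n17 'cc': ·  [P4 ends]
  n18 'd': d→19
  n19 'dd': ·  [P5 ends]

BFS fail/out derivation:
  fail(1) 'c': from fail(0)=0 chase 'c': 0 ⇒ 0;  out=∅∪out(0)=∅
  fail(7) 'b': from fail(0)=0 chase 'b': 0 ⇒ 0;  out=∅∪out(0)=∅
  fail(11) 'a': from fail(0)=0 chase 'a': 0 ⇒ 0;  out=∅∪out(0)=∅
  fail(18) 'd': from fail(0)=0 chase 'd': 0 ⇒ 0;  out=∅∪out(0)=∅
  fail(2) 'cd': from fail(1)=0 chase 'd': 0 ⇒ 18;  out=∅∪out(18)=∅
  fail(8) 'bc': from fail(7)=0 chase 'c': 0 ⇒ 1;  out=∅∪out(1)=∅
  fail(12) 'ab': from fail(11)=0 chase 'b': 0 ⇒ 7;  out=∅∪out(7)=∅
  fail(14) 'cb': from fail(1)=0 chase 'b': 0 ⇒ 7;  out=∅∪out(7)=∅
  fail(17) 'cc': from fail(1)=0 chase 'c': 0 ⇒ 1;  out={4}∪out(1)={4}
  fail(19) 'dd': from fail(18)=0 chase 'd': 0 ⇒ 18;  out={5}∪out(18)={5}
  fail(3) 'cdb': from fail(2)=18 chase 'b': 18→0 ⇒ 7;  out=∅∪out(7)=∅
  fail(9) 'bcd': from fail(8)=1 chase 'd': 1 ⇒ 2;  out=∅∪out(2)=∅
  fail(13) 'abb': from fail(12)=7 chase 'b': 7→0 ⇒ 7;  out={2}∪out(7)={2}
  fail(15) 'cbc': from fail(14)=7 chase 'c': 7 ⇒ 8;  out=∅∪out(8)=∅
  fail(4) 'cdbc': from fail(3)=7 chase 'c': 7 ⇒ 8;  out=∅∪out(8)=∅
  fail(10) 'bcdd': from fail(9)=2 chase 'd': 2→18 ⇒ 19;  out={1}∪out(19)={1,5}
  fail(16) 'cbcc': from fail(15)=8 chase 'c': 8→1 ⇒ 17;  out={3}∪out(17)={3,4}
  fail(5) 'cdbcc': from fail(4)=8 chase 'c': 8→1 ⇒ 17;  out=∅∪out(17)={4}
  fail(6) 'cdbccd': from fail(5)=17 chase 'd': 17→1 ⇒ 2;  out={0}∪out(2)={0}

Run:
pos 0 'a': at 11
pos 1 'c': at 1 (fail-walked)
pos 2 'd': at 2
pos 3 'd': at 19 (fail-walked)  ** P5@[2:3]
pos 4 'a': at 11 (fail-walked)
pos 5 'c': at 1 (fail-walked)
pos 6 'a': at 11 (fail-walked)
pos 7 'b': at 12
pos 8 'b': at 13  ** P2@[6:8]
pos 9 'c': at 8 (fail-walked)
pos 10 'c': at 17 (fail-walked)  ** P4@[9:10]
pos 11 'c': at 17 (fail-walked)  ** P4@[10:11]
pos 12 'a': at 11 (fail-walked)
pos 13 'a': at 11 (fail-walked)
pos 14 'b': at 12
pos 15 'b': at 13  ** P2@[13:15]
pos 16 'b': at 7 (fail-walked)
pos 17 'c': at 8
pos 18 'd': at 9
pos 19 'd': at 10  ** P1@[16:19],P5@[18:19]
pos 20 'd': at 19 (fail-walked)  ** P5@[19:20]
pos 21 'a': at 11 (fail-walked)
pos 22 'c': at 1 (fail-walked)
pos 23 'c': at 17  ** P4@[22:23]
pos 24 'b': at 14 (fail-walked)
pos 25 'c': at 15
pos 26 'c': at 16  ** P3@[23:26],P4@[25:26]
pos 27 'b': at 14 (fail-walked)
pos 28 'a': at 11 (fail-walked)
pos 29 'b': at 12
pos 30 'b': at 13  ** P2@[28:30]
pos 31 'c': at 8 (fail-walked)
pos 32 'b': at 14 (fail-walked)
pos 33 'c': at 15
pos 34 'd': at 9 (fail-walked)
pos 35 'd': at 10  ** P1@[32:35],P5@[34:35]
pos 36 'b': at 7 (fail-walked)
pos 37 'd': at 18 (fail-walked)
pos 38 'c': at 1 (fail-walked)
pos 39 'b': at 14
pos 40 'c': at 15
pos 41 'c': at 16  ** P3@[38:41],P4@[40:41]
pos 42 'c': at 17 (fail-walked)  ** P4@[41:42]
pos 43 'd': at 2 (fail-walked)
pos 44 'a': at 11 (fail-walked)
pos 45 'c': at 1 (fail-walked)
pos 46 'a': at 11 (fail-walked)

Matches: [[3,5],[8,2],[10,4],[11,4],[15,2],[19,1],[19,5],[20,5],[23,4],[26,3],[26,4],[30,2],[35,1],[35,5],[41,3],[41,4],[42,4]]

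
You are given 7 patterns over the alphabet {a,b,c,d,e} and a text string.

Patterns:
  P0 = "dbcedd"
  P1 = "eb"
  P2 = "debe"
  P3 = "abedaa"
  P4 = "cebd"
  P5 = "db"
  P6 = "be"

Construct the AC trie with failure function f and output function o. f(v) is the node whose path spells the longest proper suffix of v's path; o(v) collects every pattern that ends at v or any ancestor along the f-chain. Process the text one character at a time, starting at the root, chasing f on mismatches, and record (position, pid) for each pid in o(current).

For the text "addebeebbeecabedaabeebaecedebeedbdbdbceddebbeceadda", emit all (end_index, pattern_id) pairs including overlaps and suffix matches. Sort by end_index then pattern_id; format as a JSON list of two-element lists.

Build automaton:
Trie (insert patterns):
  0='ε' goto a→12 b→22 c→18 d→1 e→7
  1='d' goto b→2 e→9
  2='db' goto c→3  [P5 ends]
  3='dbc' goto e→4
  4='dbce' goto d→5
  5='dbced' goto d→6
  6='dbcedd' goto ·  [P0 ends]
  7='e' goto b→8
  8='eb' goto ·  [P1 ends]
  9='de' goto b→10
  10='deb' goto e→11
  11='debe' goto ·  [P2 ends]
  12='a' goto b→13
  13='ab' goto e→14
  14='abe' goto d→15
  15='abed' goto a→16
  16='abeda' goto a→17
  17='abedaa' goto ·  [P3 ends]
  18='c' goto e→19
  19='ce' goto b→20
  20='ceb' goto d→21
  21='cebd' goto ·  [P4 ends]
  22='b' goto e→23
  23='be' goto ·  [P6 ends]

Failure links (BFS by depth):
  n1('d'): parent n0 fail=0; on 'd' 0 → fail=0;  out ∅∪∅=∅
  n7('e'): parent n0 fail=0; on 'e' 0 → fail=0;  out ∅∪∅=∅
  n12('a'): parent n0 fail=0; on 'a' 0 → fail=0;  out ∅∪∅=∅
  n18('c'): parent n0 fail=0; on 'c' 0 → fail=0;  out ∅∪∅=∅
  n22('b'): parent n0 fail=0; on 'b' 0 → fail=0;  out ∅∪∅=∅
  n2('db'): parent n1 fail=0; on 'b' 0 → fail=22;  out {5}∪∅={5}
  n8('eb'): parent n7 fail=0; on 'b' 0 → fail=22;  out {1}∪∅={1}
  n9('de'): parent n1 fail=0; on 'e' 0 → fail=7;  out ∅∪∅=∅
  n13('ab'): parent n12 fail=0; on 'b' 0 → fail=22;  out ∅∪∅=∅
  n19('ce'): parent n18 fail=0; on 'e' 0 → fail=7;  out ∅∪∅=∅
  n23('be'): parent n22 fail=0; on 'e' 0 → fail=7;  out {6}∪∅={6}
  n3('dbc'): parent n2 fail=22; on 'c' 22→0 → fail=18;  out ∅∪∅=∅
  n10('deb'): parent n9 fail=7; on 'b' 7 → fail=8;  out ∅∪{1}={1}
  n14('abe'): parent n13 fail=22; on 'e' 22 → fail=23;  out ∅∪{6}={6}
  n20('ceb'): parent n19 fail=7; on 'b' 7 → fail=8;  out ∅∪{1}={1}
  n4('dbce'): parent n3 fail=18; on 'e' 18 → fail=19;  out ∅∪∅=∅
  n11('debe'): parent n10 fail=8; on 'e' 8→22 → fail=23;  out {2}∪{6}={2,6}
  n15('abed'): parent n14 fail=23; on 'd' 23→7→0 → fail=1;  out ∅∪∅=∅
  n21('cebd'): parent n20 fail=8; on 'd' 8→22→0 → fail=1;  out {4}∪∅={4}
  n5('dbced'): parent n4 fail=19; on 'd' 19→7→0 → fail=1;  out ∅∪∅=∅
  n16('abeda'): parent n15 fail=1; on 'a' 1→0 → fail=12;  out ∅∪∅=∅
  n6('dbcedd'): parent n5 fail=1; on 'd' 1→0 → fail=1;  out {0}∪∅={0}
  n17('abedaa'): parent n16 fail=12; on 'a' 12→0 → fail=12;  out {3}∪∅={3}

Scan:
[0] read 'a'  n0⇒n12
[1] read 'd'  n12⇒n1 (fail-walked)
[2] read 'd'  n1⇒n1 (fail-walked)
[3] read 'e'  n1⇒n9
[4] read 'b'  n9⇒n10  → match P1@[3:4]
[5] read 'e'  n10⇒n11  → match P2@[2:5],P6@[4:5]
[6] read 'e'  n11⇒n7 (fail-walked)
[7] read 'b'  n7⇒n8  → match P1@[6:7]
[8] read 'b'  n8⇒n22 (fail-walked)
[9] read 'e'  n22⇒n23  → match P6@[8:9]
[10] read 'e'  n23⇒n7 (fail-walked)
[11] read 'c'  n7⇒n18 (fail-walked)
[12] read 'a'  n18⇒n12 (fail-walked)
[13] read 'b'  n12⇒n13
[14] read 'e'  n13⇒n14  → match P6@[13:14]
[15] read 'd'  n14⇒n15
[16] read 'a'  n15⇒n16
[17] read 'a'  n16⇒n17  → match P3@[12:17]
[18] read 'b'  n17⇒n13 (fail-walked)
[19] read 'e'  n13⇒n14  → match P6@[18:19]
[20] read 'e'  n14⇒n7 (fail-walked)
[21] read 'b'  n7⇒n8  → match P1@[20:21]
[22] read 'a'  n8⇒n12 (fail-walked)
[23] read 'e'  n12⇒n7 (fail-walked)
[24] read 'c'  n7⇒n18 (fail-walked)
[25] read 'e'  n18⇒n19
[26] read 'd'  n19⇒n1 (fail-walked)
[27] read 'e'  n1⇒n9
[28] read 'b'  n9⇒n10  → match P1@[27:28]
[29] read 'e'  n10⇒n11  → match P2@[26:29],P6@[28:29]
[30] read 'e'  n11⇒n7 (fail-walked)
[31] read 'd'  n7⇒n1 (fail-walked)
[32] read 'b'  n1⇒n2  → match P5@[31:32]
[33] read 'd'  n2⇒n1 (fail-walked)
[34] read 'b'  n1⇒n2  → match P5@[33:34]
[35] read 'd'  n2⇒n1 (fail-walked)
[36] read 'b'  n1⇒n2  → match P5@[35:36]
[37] read 'c'  n2⇒n3
[38] read 'e'  n3⇒n4
[39] read 'd'  n4⇒n5
[40] read 'd'  n5⇒n6  → match P0@[35:40]
[41] read 'e'  n6⇒n9 (fail-walked)
[42] read 'b'  n9⇒n10  → match P1@[41:42]
[43] read 'b'  n10⇒n22 (fail-walked)
[44] read 'e'  n22⇒n23  → match P6@[43:44]
[45] read 'c'  n23⇒n18 (fail-walked)
[46] read 'e'  n18⇒n19
[47] read 'a'  n19⇒n12 (fail-walked)
[48] read 'd'  n12⇒n1 (fail-walked)
[49] read 'd'  n1⇒n1 (fail-walked)
[50] read 'a'  n1⇒n12 (fail-walked)

All matches (sorted): [[4,1],[5,2],[5,6],[7,1],[9,6],[14,6],[17,3],[19,6],[21,1],[28,1],[29,2],[29,6],[32,5],[34,5],[36,5],[40,0],[42,1],[44,6]]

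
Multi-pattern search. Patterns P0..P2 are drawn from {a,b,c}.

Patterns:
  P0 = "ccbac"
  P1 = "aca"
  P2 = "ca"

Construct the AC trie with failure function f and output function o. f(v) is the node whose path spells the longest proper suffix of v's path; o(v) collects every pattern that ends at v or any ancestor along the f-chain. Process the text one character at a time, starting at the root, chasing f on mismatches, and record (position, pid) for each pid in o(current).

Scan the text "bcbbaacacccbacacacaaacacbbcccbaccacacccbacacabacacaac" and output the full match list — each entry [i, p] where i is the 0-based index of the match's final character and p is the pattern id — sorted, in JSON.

Build automaton:
Trie (insert patterns):
  0='ε' goto a→6 c→1
  1='c' goto a→9 c→2
  2='cc' goto b→3
  3='ccb' goto a→4
  4='ccba' goto c→5
  5='ccbac' goto ·  ←P0
  6='a' goto c→7
  7='ac' goto a→8
  8='aca' goto ·  ←P1
  9='ca' goto ·  ←P2

Failure links (BFS by depth):
  fail(1) 'c': from fail(0)=0 chase 'c': 0 ⇒ 0;  out=∅∪out(0)=∅
  fail(6) 'a': from fail(0)=0 chase 'a': 0 ⇒ 0;  out=∅∪out(0)=∅
  fail(2) 'cc': from fail(1)=0 chase 'c': 0 ⇒ 1;  out=∅∪out(1)=∅
  fail(7) 'ac': from fail(6)=0 chase 'c': 0 ⇒ 1;  out=∅∪out(1)=∅
  fail(9) 'ca': from fail(1)=0 chase 'a': 0 ⇒ 6;  out={2}∪out(6)={2}
  fail(3) 'ccb': from fail(2)=1 chase 'b': 1→0 ⇒ 0;  out=∅∪out(0)=∅
  fail(8) 'aca': from fail(7)=1 chase 'a': 1 ⇒ 9;  out={1}∪out(9)={1,2}
  fail(4) 'ccba': from fail(3)=0 chase 'a': 0 ⇒ 6;  out=∅∪out(6)=∅
  fail(5) 'ccbac': from fail(4)=6 chase 'c': 6 ⇒ 7;  out={0}∪out(7)={0}

Run:
pos 0 'b': at 0
pos 1 'c': at 1
pos 2 'b': at 0 (fail-walked)
pos 3 'b': at 0
pos 4 'a': at 6
pos 5 'a': at 6 (fail-walked)
pos 6 'c': at 7
pos 7 'a': at 8  ** P1@[5:7],P2@[6:7]
pos 8 'c': at 7 (fail-walked)
pos 9 'c': at 2 (fail-walked)
pos 10 'c': at 2 (fail-walked)
pos 11 'b': at 3
pos 12 'a': at 4
pos 13 'c': at 5  ** P0@[9:13]
pos 14 'a': at 8 (fail-walked)  ** P1@[12:14],P2@[13:14]
pos 15 'c': at 7 (fail-walked)
pos 16 'a': at 8  ** P1@[14:16],P2@[15:16]
pos 17 'c': at 7 (fail-walked)
pos 18 'a': at 8  ** P1@[16:18],P2@[17:18]
pos 19 'a': at 6 (fail-walked)
pos 20 'a': at 6 (fail-walked)
pos 21 'c': at 7
pos 22 'a': at 8  ** P1@[20:22],P2@[21:22]
pos 23 'c': at 7 (fail-walked)
pos 24 'b': at 0 (fail-walked)
pos 25 'b': at 0
pos 26 'c': at 1
pos 27 'c': at 2
pos 28 'c': at 2 (fail-walked)
pos 29 'b': at 3
pos 30 'a': at 4
pos 31 'c': at 5  ** P0@[27:31]
pos 32 'c': at 2 (fail-walked)
pos 33 'a': at 9 (fail-walked)  ** P2@[32:33]
pos 34 'c': at 7 (fail-walked)
pos 35 'a': at 8  ** P1@[33:35],P2@[34:35]
pos 36 'c': at 7 (fail-walked)
pos 37 'c': at 2 (fail-walked)
pos 38 'c': at 2 (fail-walked)
pos 39 'b': at 3
pos 40 'a': at 4
pos 41 'c': at 5  ** P0@[37:41]
pos 42 'a': at 8 (fail-walked)  ** P1@[40:42],P2@[41:42]
pos 43 'c': at 7 (fail-walked)
pos 44 'a': at 8  ** P1@[42:44],P2@[43:44]
pos 45 'b': at 0 (fail-walked)
pos 46 'a': at 6
pos 47 'c': at 7
pos 48 'a': at 8  ** P1@[46:48],P2@[47:48]
pos 49 'c': at 7 (fail-walked)
pos 50 'a': at 8  ** P1@[48:50],P2@[49:50]
pos 51 'a': at 6 (fail-walked)
pos 52 'c': at 7

Result: [[7,1],[7,2],[13,0],[14,1],[14,2],[16,1],[16,2],[18,1],[18,2],[22,1],[22,2],[31,0],[33,2],[35,1],[35,2],[41,0],[42,1],[42,2],[44,1],[44,2],[48,1],[48,2],[50,1],[50,2]]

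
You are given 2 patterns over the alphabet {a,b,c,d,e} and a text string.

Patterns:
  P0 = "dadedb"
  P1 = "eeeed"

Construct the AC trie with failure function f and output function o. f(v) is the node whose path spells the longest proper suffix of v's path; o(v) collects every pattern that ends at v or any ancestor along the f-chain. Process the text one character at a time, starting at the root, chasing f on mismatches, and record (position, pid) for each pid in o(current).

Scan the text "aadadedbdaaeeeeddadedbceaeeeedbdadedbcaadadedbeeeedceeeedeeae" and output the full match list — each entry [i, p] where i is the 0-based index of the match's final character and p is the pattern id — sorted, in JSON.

Build automaton:
Trie nodes:
  0='ε' goto d→1 e→7
  1='d' goto a→2
  2='da' goto d→3
  3='dad' goto e→4
  4='dade' goto d→5
  5='daded' goto b→6
  6='dadedb' goto ·  [P0 ends]
  7='e' goto e→8
  8='ee' goto e→9
  9='eee' goto e→10
  10='eeee' goto d→11
  11='eeeed' goto ·  [P1 ends]

Failure links (BFS by depth):
  n1('d'): parent n0 fail=0; on 'd' 0 → fail=0;  out ∅∪∅=∅
  n7('e'): parent n0 fail=0; on 'e' 0 → fail=0;  out ∅∪∅=∅
  n2('da'): parent n1 fail=0; on 'a' 0 → fail=0;  out ∅∪∅=∅
  n8('ee'): parent n7 fail=0; on 'e' 0 → fail=7;  out ∅∪∅=∅
  n3('dad'): parent n2 fail=0; on 'd' 0 → fail=1;  out ∅∪∅=∅
  n9('eee'): parent n8 fail=7; on 'e' 7 → fail=8;  out ∅∪∅=∅
  n4('dade'): parent n3 fail=1; on 'e' 1→0 → fail=7;  out ∅∪∅=∅
  n10('eeee'): parent n9 fail=8; on 'e' 8 → fail=9;  out ∅∪∅=∅
  n5('daded'): parent n4 fail=7; on 'd' 7→0 → fail=1;  out ∅∪∅=∅
  n11('eeeed'): parent n10 fail=9; on 'd' 9→8→7→0 → fail=1;  out {1}∪∅={1}
  n6('dadedb'): parent n5 fail=1; on 'b' 1→0 → fail=0;  out {0}∪∅={0}

Scan:
[0] read 'a'  n0⇒n0
[1] read 'a'  n0⇒n0
[2] read 'd'  n0⇒n1
[3] read 'a'  n1⇒n2
[4] read 'd'  n2⇒n3
[5] read 'e'  n3⇒n4
[6] read 'd'  n4⇒n5
[7] read 'b'  n5⇒n6  ** P0@[2:7]
[8] read 'd'  n6⇒n1 (via fail)
[9] read 'a'  n1⇒n2
[10] read 'a'  n2⇒n0 (via fail)
[11] read 'e'  n0⇒n7
[12] read 'e'  n7⇒n8
[13] read 'e'  n8⇒n9
[14] read 'e'  n9⇒n10
[15] read 'd'  n10⇒n11  ** P1@[11:15]
[16] read 'd'  n11⇒n1 (via fail)
[17] read 'a'  n1⇒n2
[18] read 'd'  n2⇒n3
[19] read 'e'  n3⇒n4
[20] read 'd'  n4⇒n5
[21] read 'b'  n5⇒n6  ** P0@[16:21]
[22] read 'c'  n6⇒n0 (via fail)
[23] read 'e'  n0⇒n7
[24] read 'a'  n7⇒n0 (via fail)
[25] read 'e'  n0⇒n7
[26] read 'e'  n7⇒n8
[27] read 'e'  n8⇒n9
[28] read 'e'  n9⇒n10
[29] read 'd'  n10⇒n11  ** P1@[25:29]
[30] read 'b'  n11⇒n0 (via fail)
[31] read 'd'  n0⇒n1
[32] read 'a'  n1⇒n2
[33] read 'd'  n2⇒n3
[34] read 'e'  n3⇒n4
[35] read 'd'  n4⇒n5
[36] read 'b'  n5⇒n6  ** P0@[31:36]
[37] read 'c'  n6⇒n0 (via fail)
[38] read 'a'  n0⇒n0
[39] read 'a'  n0⇒n0
[40] read 'd'  n0⇒n1
[41] read 'a'  n1⇒n2
[42] read 'd'  n2⇒n3
[43] read 'e'  n3⇒n4
[44] read 'd'  n4⇒n5
[45] read 'b'  n5⇒n6  ** P0@[40:45]
[46] read 'e'  n6⇒n7 (via fail)
[47] read 'e'  n7⇒n8
[48] read 'e'  n8⇒n9
[49] read 'e'  n9⇒n10
[50] read 'd'  n10⇒n11  ** P1@[46:50]
[51] read 'c'  n11⇒n0 (via fail)
[52] read 'e'  n0⇒n7
[53] read 'e'  n7⇒n8
[54] read 'e'  n8⇒n9
[55] read 'e'  n9⇒n10
[56] read 'd'  n10⇒n11  ** P1@[52:56]
[57] read 'e'  n11⇒n7 (via fail)
[58] read 'e'  n7⇒n8
[59] read 'a'  n8⇒n0 (via fail)
[60] read 'e'  n0⇒n7

Matches: [[7,0],[15,1],[21,0],[29,1],[36,0],[45,0],[50,1],[56,1]]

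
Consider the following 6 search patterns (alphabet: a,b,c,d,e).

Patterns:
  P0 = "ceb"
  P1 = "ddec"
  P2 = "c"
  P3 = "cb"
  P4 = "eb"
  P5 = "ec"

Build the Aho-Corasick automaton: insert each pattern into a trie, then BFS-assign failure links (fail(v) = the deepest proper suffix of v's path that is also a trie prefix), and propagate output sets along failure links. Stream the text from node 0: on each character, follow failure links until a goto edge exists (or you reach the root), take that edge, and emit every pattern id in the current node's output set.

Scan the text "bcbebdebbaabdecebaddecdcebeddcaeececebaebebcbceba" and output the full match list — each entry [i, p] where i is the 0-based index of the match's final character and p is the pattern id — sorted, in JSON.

Build:
Trie nodes:
  n0 'ε': c→1 d→4 e→9
  n1 'c': b→8 e→2  [P2 ends]
  n2 'ce': b→3
  n3 'ceb': ·  [P0 ends]
  n4 'd': d→5
  n5 'dd': e→6
  n6 'dde': c→7
  n7 'ddec': ·  [P1 ends]
  n8 'cb': ·  [P3 ends]
  n9 'e': b→10 c→11
  n10 'eb': ·  [P4 ends]
  n11 'ec': ·  [P5 ends]

BFS fail/out derivation:
  n1('c'): parent n0 fail=0; on 'c' 0 → fail=0;  out {2}∪∅={2}
  n4('d'): parent n0 fail=0; on 'd' 0 → fail=0;  out ∅∪∅=∅
  n9('e'): parent n0 fail=0; on 'e' 0 → fail=0;  out ∅∪∅=∅
  n2('ce'): parent n1 fail=0; on 'e' 0 → fail=9;  out ∅∪∅=∅
  n5('dd'): parent n4 fail=0; on 'd' 0 → fail=4;  out ∅∪∅=∅
  n8('cb'): parent n1 fail=0; on 'b' 0 → fail=0;  out {3}∪∅={3}
  n10('eb'): parent n9 fail=0; on 'b' 0 → fail=0;  out {4}∪∅={4}
  n11('ec'): parent n9 fail=0; on 'c' 0 → fail=1;  out {5}∪{2}={2,5}
  n3('ceb'): parent n2 fail=9; on 'b' 9 → fail=10;  out {0}∪{4}={0,4}
  n6('dde'): parent n5 fail=4; on 'e' 4→0 → fail=9;  out ∅∪∅=∅
  n7('ddec'): parent n6 fail=9; on 'c' 9 → fail=11;  out {1}∪{2,5}={1,2,5}

Text stream:
i=0 'b': node 0→0
i=1 'c': node 0→1  ** P2@[1:1]
i=2 'b': node 1→8  ** P3@[1:2]
i=3 'e': node 8→9 ·f
i=4 'b': node 9→10  ** P4@[3:4]
i=5 'd': node 10→4 ·f
i=6 'e': node 4→9 ·f
i=7 'b': node 9→10  ** P4@[6:7]
i=8 'b': node 10→0 ·f
i=9 'a': node 0→0
i=10 'a': node 0→0
i=11 'b': node 0→0
i=12 'd': node 0→4
i=13 'e': node 4→9 ·f
i=14 'c': node 9→11  ** P2@[14:14],P5@[13:14]
i=15 'e': node 11→2 ·f
i=16 'b': node 2→3  ** P0@[14:16],P4@[15:16]
i=17 'a': node 3→0 ·f
i=18 'd': node 0→4
i=19 'd': node 4→5
i=20 'e': node 5→6
i=21 'c': node 6→7  ** P1@[18:21],P2@[21:21],P5@[20:21]
i=22 'd': node 7→4 ·f
i=23 'c': node 4→1 ·f  ** P2@[23:23]
i=24 'e': node 1→2
i=25 'b': node 2→3  ** P0@[23:25],P4@[24:25]
i=26 'e': node 3→9 ·f
i=27 'd': node 9→4 ·f
i=28 'd': node 4→5
i=29 'c': node 5→1 ·f  ** P2@[29:29]
i=30 'a': node 1→0 ·f
i=31 'e': node 0→9
i=32 'e': node 9→9 ·f
i=33 'c': node 9→11  ** P2@[33:33],P5@[32:33]
i=34 'e': node 11→2 ·f
i=35 'c': node 2→11 ·f  ** P2@[35:35],P5@[34:35]
i=36 'e': node 11→2 ·f
i=37 'b': node 2→3  ** P0@[35:37],P4@[36:37]
i=38 'a': node 3→0 ·f
i=39 'e': node 0→9
i=40 'b': node 9→10  ** P4@[39:40]
i=41 'e': node 10→9 ·f
i=42 'b': node 9→10  ** P4@[41:42]
i=43 'c': node 10→1 ·f  ** P2@[43:43]
i=44 'b': node 1→8  ** P3@[43:44]
i=45 'c': node 8→1 ·f  ** P2@[45:45]
i=46 'e': node 1→2
i=47 'b': node 2→3  ** P0@[45:47],P4@[46:47]
i=48 'a': node 3→0 ·f

All matches (sorted): [[1,2],[2,3],[4,4],[7,4],[14,2],[14,5],[16,0],[16,4],[21,1],[21,2],[21,5],[23,2],[25,0],[25,4],[29,2],[33,2],[33,5],[35,2],[35,5],[37,0],[37,4],[40,4],[42,4],[43,2],[44,3],[45,2],[47,0],[47,4]]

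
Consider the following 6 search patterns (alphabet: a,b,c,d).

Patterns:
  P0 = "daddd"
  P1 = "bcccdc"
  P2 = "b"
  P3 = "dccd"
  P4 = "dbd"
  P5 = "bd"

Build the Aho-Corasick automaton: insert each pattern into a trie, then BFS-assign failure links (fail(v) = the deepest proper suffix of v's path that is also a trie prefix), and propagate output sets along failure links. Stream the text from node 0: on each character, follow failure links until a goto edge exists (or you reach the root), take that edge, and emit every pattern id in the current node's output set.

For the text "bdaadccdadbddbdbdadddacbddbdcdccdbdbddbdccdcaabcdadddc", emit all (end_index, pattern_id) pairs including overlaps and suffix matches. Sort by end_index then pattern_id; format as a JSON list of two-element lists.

Construct AC machine:
Trie nodes:
  0='ε' goto b→6 d→1
  1='d' goto a→2 b→15 c→12
  2='da' goto d→3
  3='dad' goto d→4
  4='dadd' goto d→5
  5='daddd' goto ·  ←P0
  6='b' goto c→7 d→17  ←P2
  7='bc' goto c→8
  8='bcc' goto c→9
  9='bccc' goto d→10
  10='bcccd' goto c→11
  11='bcccdc' goto ·  ←P1
  12='dc' goto c→13
  13='dcc' goto d→14
  14='dccd' goto ·  ←P3
  15='db' goto d→16
  16='dbd' goto ·  ←P4
  17='bd' goto ·  ←P5

Failure links (BFS by depth):
  fail(1) 'd': from fail(0)=0 chase 'd': 0 ⇒ 0;  out=∅∪out(0)=∅
  fail(6) 'b': from fail(0)=0 chase 'b': 0 ⇒ 0;  out={2}∪out(0)={2}
  fail(2) 'da': from fail(1)=0 chase 'a': 0 ⇒ 0;  out=∅∪out(0)=∅
  fail(7) 'bc': from fail(6)=0 chase 'c': 0 ⇒ 0;  out=∅∪out(0)=∅
  fail(12) 'dc': from fail(1)=0 chase 'c': 0 ⇒ 0;  out=∅∪out(0)=∅
  fail(15) 'db': from fail(1)=0 chase 'b': 0 ⇒ 6;  out=∅∪out(6)={2}
  fail(17) 'bd': from fail(6)=0 chase 'd': 0 ⇒ 1;  out={5}∪out(1)={5}
  fail(3) 'dad': from fail(2)=0 chase 'd': 0 ⇒ 1;  out=∅∪out(1)=∅
  fail(8) 'bcc': from fail(7)=0 chase 'c': 0 ⇒ 0;  out=∅∪out(0)=∅
  fail(13) 'dcc': from fail(12)=0 chase 'c': 0 ⇒ 0;  out=∅∪out(0)=∅
  fail(16) 'dbd': from fail(15)=6 chase 'd': 6 ⇒ 17;  out={4}∪out(17)={4,5}
  fail(4) 'dadd': from fail(3)=1 chase 'd': 1→0 ⇒ 1;  out=∅∪out(1)=∅
  fail(9) 'bccc': from fail(8)=0 chase 'c': 0 ⇒ 0;  out=∅∪out(0)=∅
  fail(14) 'dccd': from fail(13)=0 chase 'd': 0 ⇒ 1;  out={3}∪out(1)={3}
  fail(5) 'daddd': from fail(4)=1 chase 'd': 1→0 ⇒ 1;  out={0}∪out(1)={0}
  fail(10) 'bcccd': from fail(9)=0 chase 'd': 0 ⇒ 1;  out=∅∪out(1)=∅
  fail(11) 'bcccdc': from fail(10)=1 chase 'c': 1 ⇒ 12;  out={1}∪out(12)={1}

Run:
i=0 'b': node 0→6  ** P2@[0:0]
i=1 'd': node 6→17  ** P5@[0:1]
i=2 'a': node 17→2 (fail-walked)
i=3 'a': node 2→0 (fail-walked)
i=4 'd': node 0→1
i=5 'c': node 1→12
i=6 'c': node 12→13
i=7 'd': node 13→14  ** P3@[4:7]
i=8 'a': node 14→2 (fail-walked)
i=9 'd': node 2→3
i=10 'b': node 3→15 (fail-walked)  ** P2@[10:10]
i=11 'd': node 15→16  ** P4@[9:11],P5@[10:11]
i=12 'd': node 16→1 (fail-walked)
i=13 'b': node 1→15  ** P2@[13:13]
i=14 'd': node 15→16  ** P4@[12:14],P5@[13:14]
i=15 'b': node 16→15 (fail-walked)  ** P2@[15:15]
i=16 'd': node 15→16  ** P4@[14:16],P5@[15:16]
i=17 'a': node 16→2 (fail-walked)
i=18 'd': node 2→3
i=19 'd': node 3→4
i=20 'd': node 4→5  ** P0@[16:20]
i=21 'a': node 5→2 (fail-walked)
i=22 'c': node 2→0 (fail-walked)
i=23 'b': node 0→6  ** P2@[23:23]
i=24 'd': node 6→17  ** P5@[23:24]
i=25 'd': node 17→1 (fail-walked)
i=26 'b': node 1→15  ** P2@[26:26]
i=27 'd': node 15→16  ** P4@[25:27],P5@[26:27]
i=28 'c': node 16→12 (fail-walked)
i=29 'd': node 12→1 (fail-walked)
i=30 'c': node 1→12
i=31 'c': node 12→13
i=32 'd': node 13→14  ** P3@[29:32]
i=33 'b': node 14→15 (fail-walked)  ** P2@[33:33]
i=34 'd': node 15→16  ** P4@[32:34],P5@[33:34]
i=35 'b': node 16→15 (fail-walked)  ** P2@[35:35]
i=36 'd': node 15→16  ** P4@[34:36],P5@[35:36]
i=37 'd': node 16→1 (fail-walked)
i=38 'b': node 1→15  ** P2@[38:38]
i=39 'd': node 15→16  ** P4@[37:39],P5@[38:39]
i=40 'c': node 16→12 (fail-walked)
i=41 'c': node 12→13
i=42 'd': node 13→14  ** P3@[39:42]
i=43 'c': node 14→12 (fail-walked)
i=44 'a': node 12→0 (fail-walked)
i=45 'a': node 0→0
i=46 'b': node 0→6  ** P2@[46:46]
i=47 'c': node 6→7
i=48 'd': node 7→1 (fail-walked)
i=49 'a': node 1→2
i=50 'd': node 2→3
i=51 'd': node 3→4
i=52 'd': node 4→5  ** P0@[48:52]
i=53 'c': node 5→12 (fail-walked)

Matches: [[0,2],[1,5],[7,3],[10,2],[11,4],[11,5],[13,2],[14,4],[14,5],[15,2],[16,4],[16,5],[20,0],[23,2],[24,5],[26,2],[27,4],[27,5],[32,3],[33,2],[34,4],[34,5],[35,2],[36,4],[36,5],[38,2],[39,4],[39,5],[42,3],[46,2],[52,0]]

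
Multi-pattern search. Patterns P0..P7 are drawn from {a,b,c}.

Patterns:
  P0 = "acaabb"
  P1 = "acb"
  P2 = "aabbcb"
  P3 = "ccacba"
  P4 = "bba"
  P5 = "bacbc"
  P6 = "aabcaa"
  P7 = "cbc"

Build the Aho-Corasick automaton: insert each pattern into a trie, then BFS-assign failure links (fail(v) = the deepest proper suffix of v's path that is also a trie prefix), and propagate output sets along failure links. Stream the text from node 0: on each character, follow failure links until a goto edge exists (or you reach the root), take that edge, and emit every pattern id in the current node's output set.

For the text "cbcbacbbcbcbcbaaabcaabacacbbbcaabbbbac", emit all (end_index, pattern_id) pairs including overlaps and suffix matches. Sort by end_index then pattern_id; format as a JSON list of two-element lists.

Build automaton:
Trie nodes:
  n0 'ε': a→1 b→19 c→13
  n1 'a': a→8 c→2
  n2 'ac': a→3 b→7
  n3 'aca': a→4
  n4 'acaa': b→5
  n5 'acaab': b→6
  n6 'acaabb': ·  ←P0
  n7 'acb': ·  ←P1
  n8 'aa': b→9
  n9 'aab': b→10 c→26
  n10 'aabb': c→11
  n11 'aabbc': b→12
  n12 'aabbcb': ·  ←P2
  n13 'c': b→29 c→14
  n14 'cc': a→15
  n15 'cca': c→16
  n16 'ccac': b→17
  n17 'ccacb': a→18
  n18 'ccacba': ·  ←P3
  n19 'b': a→22 b→20
  n20 'bb': a→21
  n21 'bba': ·  ←P4
  n22 'ba': c→23
  n23 'bac': b→24
  n24 'bacb': c→25
  n25 'bacbc': ·  ←P5
  n26 'aabc': a→27
  n27 'aabca': a→28
  n28 'aabcaa': ·  ←P6
  n29 'cb': c→30
  n30 'cbc': ·  ←P7

Failure links (BFS by depth):
  fail(1) 'a': from fail(0)=0 chase 'a': 0 ⇒ 0;  out=∅∪out(0)=∅
  fail(13) 'c': from fail(0)=0 chase 'c': 0 ⇒ 0;  out=∅∪out(0)=∅
  fail(19) 'b': from fail(0)=0 chase 'b': 0 ⇒ 0;  out=∅∪out(0)=∅
  fail(2) 'ac': from fail(1)=0 chase 'c': 0 ⇒ 13;  out=∅∪out(13)=∅
  fail(8) 'aa': from fail(1)=0 chase 'a': 0 ⇒ 1;  out=∅∪out(1)=∅
  fail(14) 'cc': from fail(13)=0 chase 'c': 0 ⇒ 13;  out=∅∪out(13)=∅
  fail(20) 'bb': from fail(19)=0 chase 'b': 0 ⇒ 19;  out=∅∪out(19)=∅
  fail(22) 'ba': from fail(19)=0 chase 'a': 0 ⇒ 1;  out=∅∪out(1)=∅
  fail(29) 'cb': from fail(13)=0 chase 'b': 0 ⇒ 19;  out=∅∪out(19)=∅
  fail(3) 'aca': from fail(2)=13 chase 'a': 13→0 ⇒ 1;  out=∅∪out(1)=∅
  fail(7) 'acb': from fail(2)=13 chase 'b': 13 ⇒ 29;  out={1}∪out(29)={1}
  fail(9) 'aab': from fail(8)=1 chase 'b': 1→0 ⇒ 19;  out=∅∪out(19)=∅
  fail(15) 'cca': from fail(14)=13 chase 'a': 13→0 ⇒ 1;  out=∅∪out(1)=∅
  fail(21) 'bba': from fail(20)=19 chase 'a': 19 ⇒ 22;  out={4}∪out(22)={4}
  fail(23) 'bac': from fail(22)=1 chase 'c': 1 ⇒ 2;  out=∅∪out(2)=∅
  fail(30) 'cbc': from fail(29)=19 chase 'c': 19→0 ⇒ 13;  out={7}∪out(13)={7}
  fail(4) 'acaa': from fail(3)=1 chase 'a': 1 ⇒ 8;  out=∅∪out(8)=∅
  fail(10) 'aabb': from fail(9)=19 chase 'b': 19 ⇒ 20;  out=∅∪out(20)=∅
  fail(16) 'ccac': from fail(15)=1 chase 'c': 1 ⇒ 2;  out=∅∪out(2)=∅
  fail(24) 'bacb': from fail(23)=2 chase 'b': 2 ⇒ 7;  out=∅∪out(7)={1}
  fail(26) 'aabc': from fail(9)=19 chase 'c': 19→0 ⇒ 13;  out=∅∪out(13)=∅
  fail(5) 'acaab': from fail(4)=8 chase 'b': 8 ⇒ 9;  out=∅∪out(9)=∅
  fail(11) 'aabbc': from fail(10)=20 chase 'c': 20→19→0 ⇒ 13;  out=∅∪out(13)=∅
  fail(17) 'ccacb': from fail(16)=2 chase 'b': 2 ⇒ 7;  out=∅∪out(7)={1}
  fail(25) 'bacbc': from fail(24)=7 chase 'c': 7→29 ⇒ 30;  out={5}∪out(30)={5,7}
  fail(27) 'aabca': from fail(26)=13 chase 'a': 13→0 ⇒ 1;  out=∅∪out(1)=∅
  fail(6) 'acaabb': from fail(5)=9 chase 'b': 9 ⇒ 10;  out={0}∪out(10)={0}
  fail(12) 'aabbcb': from fail(11)=13 chase 'b': 13 ⇒ 29;  out={2}∪out(29)={2}
  fail(18) 'ccacba': from fail(17)=7 chase 'a': 7→29→19 ⇒ 22;  out={3}∪out(22)={3}
  fail(28) 'aabcaa': from fail(27)=1 chase 'a': 1 ⇒ 8;  out={6}∪out(8)={6}

Run:
pos 0 'c': at 13
pos 1 'b': at 29
pos 2 'c': at 30  → match P7@[0:2]
pos 3 'b': at 29 (via fail)
pos 4 'a': at 22 (via fail)
pos 5 'c': at 23
pos 6 'b': at 24  → match P1@[4:6]
pos 7 'b': at 20 (via fail)
pos 8 'c': at 13 (via fail)
pos 9 'b': at 29
pos 10 'c': at 30  → match P7@[8:10]
pos 11 'b': at 29 (via fail)
pos 12 'c': at 30  → match P7@[10:12]
pos 13 'b': at 29 (via fail)
pos 14 'a': at 22 (via fail)
pos 15 'a': at 8 (via fail)
pos 16 'a': at 8 (via fail)
pos 17 'b': at 9
pos 18 'c': at 26
pos 19 'a': at 27
pos 20 'a': at 28  → match P6@[15:20]
pos 21 'b': at 9 (via fail)
pos 22 'a': at 22 (via fail)
pos 23 'c': at 23
pos 24 'a': at 3 (via fail)
pos 25 'c': at 2 (via fail)
pos 26 'b': at 7  → match P1@[24:26]
pos 27 'b': at 20 (via fail)
pos 28 'b': at 20 (via fail)
pos 29 'c': at 13 (via fail)
pos 30 'a': at 1 (via fail)
pos 31 'a': at 8
pos 32 'b': at 9
pos 33 'b': at 10
pos 34 'b': at 20 (via fail)
pos 35 'b': at 20 (via fail)
pos 36 'a': at 21  → match P4@[34:36]
pos 37 'c': at 23 (via fail)

All matches (sorted): [[2,7],[6,1],[10,7],[12,7],[20,6],[26,1],[36,4]]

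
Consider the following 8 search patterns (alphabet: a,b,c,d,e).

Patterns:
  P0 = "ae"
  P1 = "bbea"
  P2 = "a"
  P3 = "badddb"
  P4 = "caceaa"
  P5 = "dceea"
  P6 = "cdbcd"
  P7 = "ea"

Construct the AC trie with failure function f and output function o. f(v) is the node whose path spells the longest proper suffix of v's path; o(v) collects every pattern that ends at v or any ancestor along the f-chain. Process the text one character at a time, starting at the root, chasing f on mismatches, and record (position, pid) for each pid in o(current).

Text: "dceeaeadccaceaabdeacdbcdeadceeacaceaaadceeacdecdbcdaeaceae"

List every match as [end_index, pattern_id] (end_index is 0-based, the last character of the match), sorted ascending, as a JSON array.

Build:
Trie nodes:
  n0 'ε': a→1 b→3 c→12 d→18 e→27
  n1 'a': e→2  [P2 ends]
  n2 'ae': ·  [P0 ends]
  n3 'b': a→7 b→4
  n4 'bb': e→5
  n5 'bbe': a→6
  n6 'bbea': ·  [P1 ends]
  n7 'ba': d→8
  n8 'bad': d→9
  n9 'badd': d→10
  n10 'baddd': b→11
  n11 'badddb': ·  [P3 ends]
  n12 'c': a→13 d→23
  n13 'ca': c→14
  n14 'cac': e→15
  n15 'cace': a→16
  n16 'cacea': a→17
  n17 'caceaa': ·  [P4 ends]
  n18 'd': c→19
  n19 'dc': e→20
  n20 'dce': e→21
  n21 'dcee': a→22
  n22 'dceea': ·  [P5 ends]
  n23 'cd': b→24
  n24 'cdb': c→25
  n25 'cdbc': d→26
  n26 'cdbcd': ·  [P6 ends]
  n27 'e': a→28
  n28 'ea': ·  [P7 ends]

BFS fail/out derivation:
  fail(1) 'a': from fail(0)=0 chase 'a': 0 ⇒ 0;  out={2}∪out(0)={2}
  fail(3) 'b': from fail(0)=0 chase 'b': 0 ⇒ 0;  out=∅∪out(0)=∅
  fail(12) 'c': from fail(0)=0 chase 'c': 0 ⇒ 0;  out=∅∪out(0)=∅
  fail(18) 'd': from fail(0)=0 chase 'd': 0 ⇒ 0;  out=∅∪out(0)=∅
  fail(27) 'e': from fail(0)=0 chase 'e': 0 ⇒ 0;  out=∅∪out(0)=∅
  fail(2) 'ae': from fail(1)=0 chase 'e': 0 ⇒ 27;  out={0}∪out(27)={0}
  fail(4) 'bb': from fail(3)=0 chase 'b': 0 ⇒ 3;  out=∅∪out(3)=∅
  fail(7) 'ba': from fail(3)=0 chase 'a': 0 ⇒ 1;  out=∅∪out(1)={2}
  fail(13) 'ca': from fail(12)=0 chase 'a': 0 ⇒ 1;  out=∅∪out(1)={2}
  fail(19) 'dc': from fail(18)=0 chase 'c': 0 ⇒ 12;  out=∅∪out(12)=∅
  fail(23) 'cd': from fail(12)=0 chase 'd': 0 ⇒ 18;  out=∅∪out(18)=∅
  fail(28) 'ea': from fail(27)=0 chase 'a': 0 ⇒ 1;  out={7}∪out(1)={2,7}
  fail(5) 'bbe': from fail(4)=3 chase 'e': 3→0 ⇒ 27;  out=∅∪out(27)=∅
  fail(8) 'bad': from fail(7)=1 chase 'd': 1→0 ⇒ 18;  out=∅∪out(18)=∅
  fail(14) 'cac': from fail(13)=1 chase 'c': 1→0 ⇒ 12;  out=∅∪out(12)=∅
  fail(20) 'dce': from fail(19)=12 chase 'e': 12→0 ⇒ 27;  out=∅∪out(27)=∅
  fail(24) 'cdb': from fail(23)=18 chase 'b': 18→0 ⇒ 3;  out=∅∪out(3)=∅
  fail(6) 'bbea': from fail(5)=27 chase 'a': 27 ⇒ 28;  out={1}∪out(28)={1,2,7}
  fail(9) 'badd': from fail(8)=18 chase 'd': 18→0 ⇒ 18;  out=∅∪out(18)=∅
  fail(15) 'cace': from fail(14)=12 chase 'e': 12→0 ⇒ 27;  out=∅∪out(27)=∅
  fail(21) 'dcee': from fail(20)=27 chase 'e': 27→0 ⇒ 27;  out=∅∪out(27)=∅
  fail(25) 'cdbc': from fail(24)=3 chase 'c': 3→0 ⇒ 12;  out=∅∪out(12)=∅
  fail(10) 'baddd': from fail(9)=18 chase 'd': 18→0 ⇒ 18;  out=∅∪out(18)=∅
  fail(16) 'cacea': from fail(15)=27 chase 'a': 27 ⇒ 28;  out=∅∪out(28)={2,7}
  fail(22) 'dceea': from fail(21)=27 chase 'a': 27 ⇒ 28;  out={5}∪out(28)={2,5,7}
  fail(26) 'cdbcd': from fail(25)=12 chase 'd': 12 ⇒ 23;  out={6}∪out(23)={6}
  fail(11) 'badddb': from fail(10)=18 chase 'b': 18→0 ⇒ 3;  out={3}∪out(3)={3}
  fail(17) 'caceaa': from fail(16)=28 chase 'a': 28→1→0 ⇒ 1;  out={4}∪out(1)={2,4}

Scan:
i=0 'd': node 0→18
i=1 'c': node 18→19
i=2 'e': node 19→20
i=3 'e': node 20→21
i=4 'a': node 21→22  ** P2@[4:4],P5@[0:4],P7@[3:4]
i=5 'e': node 22→2 ·f  ** P0@[4:5]
i=6 'a': node 2→28 ·f  ** P2@[6:6],P7@[5:6]
i=7 'd': node 28→18 ·f
i=8 'c': node 18→19
i=9 'c': node 19→12 ·f
i=10 'a': node 12→13  ** P2@[10:10]
i=11 'c': node 13→14
i=12 'e': node 14→15
i=13 'a': node 15→16  ** P2@[13:13],P7@[12:13]
i=14 'a': node 16→17  ** P2@[14:14],P4@[9:14]
i=15 'b': node 17→3 ·f
i=16 'd': node 3→18 ·f
i=17 'e': node 18→27 ·f
i=18 'a': node 27→28  ** P2@[18:18],P7@[17:18]
i=19 'c': node 28→12 ·f
i=20 'd': node 12→23
i=21 'b': node 23→24
i=22 'c': node 24→25
i=23 'd': node 25→26  ** P6@[19:23]
i=24 'e': node 26→27 ·f
i=25 'a': node 27→28  ** P2@[25:25],P7@[24:25]
i=26 'd': node 28→18 ·f
i=27 'c': node 18→19
i=28 'e': node 19→20
i=29 'e': node 20→21
i=30 'a': node 21→22  ** P2@[30:30],P5@[26:30],P7@[29:30]
i=31 'c': node 22→12 ·f
i=32 'a': node 12→13  ** P2@[32:32]
i=33 'c': node 13→14
i=34 'e': node 14→15
i=35 'a': node 15→16  ** P2@[35:35],P7@[34:35]
i=36 'a': node 16→17  ** P2@[36:36],P4@[31:36]
i=37 'a': node 17→1 ·f  ** P2@[37:37]
i=38 'd': node 1→18 ·f
i=39 'c': node 18→19
i=40 'e': node 19→20
i=41 'e': node 20→21
i=42 'a': node 21→22  ** P2@[42:42],P5@[38:42],P7@[41:42]
i=43 'c': node 22→12 ·f
i=44 'd': node 12→23
i=45 'e': node 23→27 ·f
i=46 'c': node 27→12 ·f
i=47 'd': node 12→23
i=48 'b': node 23→24
i=49 'c': node 24→25
i=50 'd': node 25→26  ** P6@[46:50]
i=51 'a': node 26→1 ·f  ** P2@[51:51]
i=52 'e': node 1→2  ** P0@[51:52]
i=53 'a': node 2→28 ·f  ** P2@[53:53],P7@[52:53]
i=54 'c': node 28→12 ·f
i=55 'e': node 12→27 ·f
i=56 'a': node 27→28  ** P2@[56:56],P7@[55:56]
i=57 'e': node 28→2 ·f  ** P0@[56:57]

Matches: [[4,2],[4,5],[4,7],[5,0],[6,2],[6,7],[10,2],[13,2],[13,7],[14,2],[14,4],[18,2],[18,7],[23,6],[25,2],[25,7],[30,2],[30,5],[30,7],[32,2],[35,2],[35,7],[36,2],[36,4],[37,2],[42,2],[42,5],[42,7],[50,6],[51,2],[52,0],[53,2],[53,7],[56,2],[56,7],[57,0]]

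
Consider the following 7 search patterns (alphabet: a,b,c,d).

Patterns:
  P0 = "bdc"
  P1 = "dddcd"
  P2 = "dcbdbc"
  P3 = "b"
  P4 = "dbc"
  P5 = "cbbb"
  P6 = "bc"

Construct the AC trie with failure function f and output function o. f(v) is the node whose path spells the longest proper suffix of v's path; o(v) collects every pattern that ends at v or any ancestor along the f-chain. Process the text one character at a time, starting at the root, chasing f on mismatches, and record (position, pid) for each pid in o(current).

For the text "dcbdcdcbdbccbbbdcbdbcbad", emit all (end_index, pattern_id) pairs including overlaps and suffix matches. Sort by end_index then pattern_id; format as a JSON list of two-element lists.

Construct AC machine:
Trie nodes:
  0='ε' goto b→1 c→16 d→4
  1='b' goto c→20 d→2  [P3 ends]
  2='bd' goto c→3
  3='bdc' goto ·  [P0 ends]
  4='d' goto b→14 c→9 d→5
  5='dd' goto d→6
  6='ddd' goto c→7
  7='dddc' goto d→8
  8='dddcd' goto ·  [P1 ends]
  9='dc' goto b→10
  10='dcb' goto d→11
  11='dcbd' goto b→12
  12='dcbdb' goto c→13
  13='dcbdbc' goto ·  [P2 ends]
  14='db' goto c→15
  15='dbc' goto ·  [P4 ends]
  16='c' goto b→17
  17='cb' goto b→18
  18='cbb' goto b→19
  19='cbbb' goto ·  [P5 ends]
  20='bc' goto ·  [P6 ends]

BFS fail/out derivation:
  n1('b'): parent n0 fail=0; on 'b' 0 → fail=0;  out {3}∪∅={3}
  n4('d'): parent n0 fail=0; on 'd' 0 → fail=0;  out ∅∪∅=∅
  n16('c'): parent n0 fail=0; on 'c' 0 → fail=0;  out ∅∪∅=∅
  n2('bd'): parent n1 fail=0; on 'd' 0 → fail=4;  out ∅∪∅=∅
  n5('dd'): parent n4 fail=0; on 'd' 0 → fail=4;  out ∅∪∅=∅
  n9('dc'): parent n4 fail=0; on 'c' 0 → fail=16;  out ∅∪∅=∅
  n14('db'): parent n4 fail=0; on 'b' 0 → fail=1;  out ∅∪{3}={3}
  n17('cb'): parent n16 fail=0; on 'b' 0 → fail=1;  out ∅∪{3}={3}
  n20('bc'): parent n1 fail=0; on 'c' 0 → fail=16;  out {6}∪∅={6}
  n3('bdc'): parent n2 fail=4; on 'c' 4 → fail=9;  out {0}∪∅={0}
  n6('ddd'): parent n5 fail=4; on 'd' 4 → fail=5;  out ∅∪∅=∅
  n10('dcb'): parent n9 fail=16; on 'b' 16 → fail=17;  out ∅∪{3}={3}
  n15('dbc'): parent n14 fail=1; on 'c' 1 → fail=20;  out {4}∪{6}={4,6}
  n18('cbb'): parent n17 fail=1; on 'b' 1→0 → fail=1;  out ∅∪{3}={3}
  n7('dddc'): parent n6 fail=5; on 'c' 5→4 → fail=9;  out ∅∪∅=∅
  n11('dcbd'): parent n10 fail=17; on 'd' 17→1 → fail=2;  out ∅∪∅=∅
  n19('cbbb'): parent n18 fail=1; on 'b' 1→0 → fail=1;  out {5}∪{3}={3,5}
  n8('dddcd'): parent n7 fail=9; on 'd' 9→16→0 → fail=4;  out {1}∪∅={1}
  n12('dcbdb'): parent n11 fail=2; on 'b' 2→4 → fail=14;  out ∅∪{3}={3}
  n13('dcbdbc'): parent n12 fail=14; on 'c' 14 → fail=15;  out {2}∪{4,6}={2,4,6}

Scan:
[0] read 'd'  n0⇒n4
[1] read 'c'  n4⇒n9
[2] read 'b'  n9⇒n10  → match P3@[2:2]
[3] read 'd'  n10⇒n11
[4] read 'c'  n11⇒n3 (via fail)  → match P0@[2:4]
[5] read 'd'  n3⇒n4 (via fail)
[6] read 'c'  n4⇒n9
[7] read 'b'  n9⇒n10  → match P3@[7:7]
[8] read 'd'  n10⇒n11
[9] read 'b'  n11⇒n12  → match P3@[9:9]
[10] read 'c'  n12⇒n13  → match P2@[5:10],P4@[8:10],P6@[9:10]
[11] read 'c'  n13⇒n16 (via fail)
[12] read 'b'  n16⇒n17  → match P3@[12:12]
[13] read 'b'  n17⇒n18  → match P3@[13:13]
[14] read 'b'  n18⇒n19  → match P3@[14:14],P5@[11:14]
[15] read 'd'  n19⇒n2 (via fail)
[16] read 'c'  n2⇒n3  → match P0@[14:16]
[17] read 'b'  n3⇒n10 (via fail)  → match P3@[17:17]
[18] read 'd'  n10⇒n11
[19] read 'b'  n11⇒n12  → match P3@[19:19]
[20] read 'c'  n12⇒n13  → match P2@[15:20],P4@[18:20],P6@[19:20]
[21] read 'b'  n13⇒n17 (via fail)  → match P3@[21:21]
[22] read 'a'  n17⇒n0 (via fail)
[23] read 'd'  n0⇒n4

All matches (sorted): [[2,3],[4,0],[7,3],[9,3],[10,2],[10,4],[10,6],[12,3],[13,3],[14,3],[14,5],[16,0],[17,3],[19,3],[20,2],[20,4],[20,6],[21,3]]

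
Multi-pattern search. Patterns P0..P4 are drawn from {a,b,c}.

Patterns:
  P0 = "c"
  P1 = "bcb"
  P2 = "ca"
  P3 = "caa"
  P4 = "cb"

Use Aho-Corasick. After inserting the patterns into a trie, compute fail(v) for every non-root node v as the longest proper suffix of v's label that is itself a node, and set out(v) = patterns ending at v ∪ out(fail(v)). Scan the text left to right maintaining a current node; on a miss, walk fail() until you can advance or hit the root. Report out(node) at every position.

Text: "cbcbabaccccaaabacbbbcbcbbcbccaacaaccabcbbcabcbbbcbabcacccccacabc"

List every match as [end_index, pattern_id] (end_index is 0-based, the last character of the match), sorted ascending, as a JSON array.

Build:
Trie (insert patterns):
  0='ε' goto b→2 c→1
  1='c' goto a→5 b→7  [P0 ends]
  2='b' goto c→3
  3='bc' goto b→4
  4='bcb' goto ·  [P1 ends]
  5='ca' goto a→6  [P2 ends]
  6='caa' goto ·  [P3 ends]
  7='cb' goto ·  [P4 ends]

BFS fail/out derivation:
  n1('c'): parent n0 fail=0; on 'c' 0 → fail=0;  out {0}∪∅={0}
  n2('b'): parent n0 fail=0; on 'b' 0 → fail=0;  out ∅∪∅=∅
  n3('bc'): parent n2 fail=0; on 'c' 0 → fail=1;  out ∅∪{0}={0}
  n5('ca'): parent n1 fail=0; on 'a' 0 → fail=0;  out {2}∪∅={2}
  n7('cb'): parent n1 fail=0; on 'b' 0 → fail=2;  out {4}∪∅={4}
  n4('bcb'): parent n3 fail=1; on 'b' 1 → fail=7;  out {1}∪{4}={1,4}
  n6('caa'): parent n5 fail=0; on 'a' 0 → fail=0;  out {3}∪∅={3}

Text stream:
[0] read 'c'  n0⇒n1  emit P0@[0:0]
[1] read 'b'  n1⇒n7  emit P4@[0:1]
[2] read 'c'  n7⇒n3 (fail-walked)  emit P0@[2:2]
[3] read 'b'  n3⇒n4  emit P1@[1:3],P4@[2:3]
[4] read 'a'  n4⇒n0 (fail-walked)
[5] read 'b'  n0⇒n2
[6] read 'a'  n2⇒n0 (fail-walked)
[7] read 'c'  n0⇒n1  emit P0@[7:7]
[8] read 'c'  n1⇒n1 (fail-walked)  emit P0@[8:8]
[9] read 'c'  n1⇒n1 (fail-walked)  emit P0@[9:9]
[10] read 'c'  n1⇒n1 (fail-walked)  emit P0@[10:10]
[11] read 'a'  n1⇒n5  emit P2@[10:11]
[12] read 'a'  n5⇒n6  emit P3@[10:12]
[13] read 'a'  n6⇒n0 (fail-walked)
[14] read 'b'  n0⇒n2
[15] read 'a'  n2⇒n0 (fail-walked)
[16] read 'c'  n0⇒n1  emit P0@[16:16]
[17] read 'b'  n1⇒n7  emit P4@[16:17]
[18] read 'b'  n7⇒n2 (fail-walked)
[19] read 'b'  n2⇒n2 (fail-walked)
[20] read 'c'  n2⇒n3  emit P0@[20:20]
[21] read 'b'  n3⇒n4  emit P1@[19:21],P4@[20:21]
[22] read 'c'  n4⇒n3 (fail-walked)  emit P0@[22:22]
[23] read 'b'  n3⇒n4  emit P1@[21:23],P4@[22:23]
[24] read 'b'  n4⇒n2 (fail-walked)
[25] read 'c'  n2⇒n3  emit P0@[25:25]
[26] read 'b'  n3⇒n4  emit P1@[24:26],P4@[25:26]
[27] read 'c'  n4⇒n3 (fail-walked)  emit P0@[27:27]
[28] read 'c'  n3⇒n1 (fail-walked)  emit P0@[28:28]
[29] read 'a'  n1⇒n5  emit P2@[28:29]
[30] read 'a'  n5⇒n6  emit P3@[28:30]
[31] read 'c'  n6⇒n1 (fail-walked)  emit P0@[31:31]
[32] read 'a'  n1⇒n5  emit P2@[31:32]
[33] read 'a'  n5⇒n6  emit P3@[31:33]
[34] read 'c'  n6⇒n1 (fail-walked)  emit P0@[34:34]
[35] read 'c'  n1⇒n1 (fail-walked)  emit P0@[35:35]
[36] read 'a'  n1⇒n5  emit P2@[35:36]
[37] read 'b'  n5⇒n2 (fail-walked)
[38] read 'c'  n2⇒n3  emit P0@[38:38]
[39] read 'b'  n3⇒n4  emit P1@[37:39],P4@[38:39]
[40] read 'b'  n4⇒n2 (fail-walked)
[41] read 'c'  n2⇒n3  emit P0@[41:41]
[42] read 'a'  n3⇒n5 (fail-walked)  emit P2@[41:42]
[43] read 'b'  n5⇒n2 (fail-walked)
[44] read 'c'  n2⇒n3  emit P0@[44:44]
[45] read 'b'  n3⇒n4  emit P1@[43:45],P4@[44:45]
[46] read 'b'  n4⇒n2 (fail-walked)
[47] read 'b'  n2⇒n2 (fail-walked)
[48] read 'c'  n2⇒n3  emit P0@[48:48]
[49] read 'b'  n3⇒n4  emit P1@[47:49],P4@[48:49]
[50] read 'a'  n4⇒n0 (fail-walked)
[51] read 'b'  n0⇒n2
[52] read 'c'  n2⇒n3  emit P0@[52:52]
[53] read 'a'  n3⇒n5 (fail-walked)  emit P2@[52:53]
[54] read 'c'  n5⇒n1 (fail-walked)  emit P0@[54:54]
[55] read 'c'  n1⇒n1 (fail-walked)  emit P0@[55:55]
[56] read 'c'  n1⇒n1 (fail-walked)  emit P0@[56:56]
[57] read 'c'  n1⇒n1 (fail-walked)  emit P0@[57:57]
[58] read 'c'  n1⇒n1 (fail-walked)  emit P0@[58:58]
[59] read 'a'  n1⇒n5  emit P2@[58:59]
[60] read 'c'  n5⇒n1 (fail-walked)  emit P0@[60:60]
[61] read 'a'  n1⇒n5  emit P2@[60:61]
[62] read 'b'  n5⇒n2 (fail-walked)
[63] read 'c'  n2⇒n3  emit P0@[63:63]

All matches (sorted): [[0,0],[1,4],[2,0],[3,1],[3,4],[7,0],[8,0],[9,0],[10,0],[11,2],[12,3],[16,0],[17,4],[20,0],[21,1],[21,4],[22,0],[23,1],[23,4],[25,0],[26,1],[26,4],[27,0],[28,0],[29,2],[30,3],[31,0],[32,2],[33,3],[34,0],[35,0],[36,2],[38,0],[39,1],[39,4],[41,0],[42,2],[44,0],[45,1],[45,4],[48,0],[49,1],[49,4],[52,0],[53,2],[54,0],[55,0],[56,0],[57,0],[58,0],[59,2],[60,0],[61,2],[63,0]]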